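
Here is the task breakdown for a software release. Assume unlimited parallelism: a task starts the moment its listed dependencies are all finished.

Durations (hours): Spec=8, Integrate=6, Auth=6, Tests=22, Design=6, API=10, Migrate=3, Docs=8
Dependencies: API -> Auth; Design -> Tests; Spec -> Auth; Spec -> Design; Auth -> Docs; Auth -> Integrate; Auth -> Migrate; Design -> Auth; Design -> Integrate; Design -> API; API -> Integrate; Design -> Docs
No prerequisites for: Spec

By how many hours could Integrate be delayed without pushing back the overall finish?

Spec→Design→API→Auth→Docs = 8+6+10+6+8 = 38 sets the makespan at 38 hours.
The longest chain containing Integrate totals 36 hours.
So Integrate can slip 38 − 36 = 2 hours.

2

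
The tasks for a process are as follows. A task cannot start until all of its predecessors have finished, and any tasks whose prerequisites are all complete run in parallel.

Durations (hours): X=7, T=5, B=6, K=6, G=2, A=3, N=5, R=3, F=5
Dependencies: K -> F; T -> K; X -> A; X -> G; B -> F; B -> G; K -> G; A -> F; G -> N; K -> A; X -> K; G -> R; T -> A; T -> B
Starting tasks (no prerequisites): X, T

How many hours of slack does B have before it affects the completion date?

X→K→A→F = 7+6+3+5 = 21 sets the makespan at 21 hours.
Longest path through B: 18 hours (earliest finish 11, latest finish 14).
So B can slip 14 − 11 = 3 hours.

3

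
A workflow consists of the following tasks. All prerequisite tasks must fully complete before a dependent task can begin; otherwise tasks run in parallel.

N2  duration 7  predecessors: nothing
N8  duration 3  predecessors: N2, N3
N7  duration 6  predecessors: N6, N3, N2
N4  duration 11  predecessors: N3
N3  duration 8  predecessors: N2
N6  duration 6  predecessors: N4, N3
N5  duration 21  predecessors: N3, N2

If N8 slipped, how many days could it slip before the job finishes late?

N2→N3→N4→N6→N7 = 7+8+11+6+6 = 38 sets the makespan at 38 days.
Longest path through N8: 18 days (earliest finish 18, latest finish 38).
Float = 38 − 18 = 20.

20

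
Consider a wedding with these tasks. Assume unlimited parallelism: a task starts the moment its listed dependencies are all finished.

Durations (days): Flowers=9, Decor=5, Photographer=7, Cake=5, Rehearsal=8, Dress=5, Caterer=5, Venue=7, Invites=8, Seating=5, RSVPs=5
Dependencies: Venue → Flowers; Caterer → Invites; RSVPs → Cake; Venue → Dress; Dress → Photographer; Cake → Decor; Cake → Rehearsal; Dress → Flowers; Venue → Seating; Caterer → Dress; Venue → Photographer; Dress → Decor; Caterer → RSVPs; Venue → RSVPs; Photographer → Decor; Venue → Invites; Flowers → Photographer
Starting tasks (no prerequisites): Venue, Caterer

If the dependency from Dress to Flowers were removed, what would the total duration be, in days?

28

Original critical path: Venue→Dress→Flowers→Photographer→Decor = 7+5+9+7+5 = 33 ⇒ 33 days.
Without Dress→Flowers, Flowers's earliest start moves from 12 to 7.
The longest chain is now Venue→Flowers→Photographer→Decor = 7+9+7+5 = 28, so the plan takes 28 days.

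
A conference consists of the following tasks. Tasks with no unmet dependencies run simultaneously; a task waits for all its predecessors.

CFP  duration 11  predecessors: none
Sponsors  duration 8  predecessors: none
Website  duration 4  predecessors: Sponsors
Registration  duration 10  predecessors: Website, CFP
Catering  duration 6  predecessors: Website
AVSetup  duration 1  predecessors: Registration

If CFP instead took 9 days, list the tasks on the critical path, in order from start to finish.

Critical path before the change: Sponsors→Website→Registration→AVSetup = 8+4+10+1 = 23 giving 23 days.
The longest path through CFP is only 22 days, so CFP has float 1.
The critical path is still Sponsors→Website→Registration→AVSetup; finish is now 23 days.

Sponsors, Website, Registration, AVSetup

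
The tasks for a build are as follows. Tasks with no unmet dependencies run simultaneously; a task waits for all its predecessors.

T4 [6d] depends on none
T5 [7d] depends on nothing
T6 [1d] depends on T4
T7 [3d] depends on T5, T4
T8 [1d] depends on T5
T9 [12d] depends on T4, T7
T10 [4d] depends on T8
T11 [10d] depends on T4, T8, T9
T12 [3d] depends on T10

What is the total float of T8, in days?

14

T5→T7→T9→T11 = 7+3+12+10 = 32 sets the makespan at 32 days.
T8 finishes as early as 8 and must finish by 22.
Float = 32 − 18 = 14.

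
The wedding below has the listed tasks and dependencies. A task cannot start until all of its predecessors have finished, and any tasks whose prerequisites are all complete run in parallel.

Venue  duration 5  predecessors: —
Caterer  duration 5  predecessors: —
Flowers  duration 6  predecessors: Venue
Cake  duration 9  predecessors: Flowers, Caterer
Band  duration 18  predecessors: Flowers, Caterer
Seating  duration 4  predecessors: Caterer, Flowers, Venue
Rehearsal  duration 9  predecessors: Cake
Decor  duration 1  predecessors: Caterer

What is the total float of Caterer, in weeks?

Venue→Flowers→Cake→Rehearsal = 5+6+9+9 = 29 sets the makespan at 29 weeks.
The longest chain containing Caterer totals 23 weeks.
Slack of Caterer = 6 − 0 = 6 weeks.

6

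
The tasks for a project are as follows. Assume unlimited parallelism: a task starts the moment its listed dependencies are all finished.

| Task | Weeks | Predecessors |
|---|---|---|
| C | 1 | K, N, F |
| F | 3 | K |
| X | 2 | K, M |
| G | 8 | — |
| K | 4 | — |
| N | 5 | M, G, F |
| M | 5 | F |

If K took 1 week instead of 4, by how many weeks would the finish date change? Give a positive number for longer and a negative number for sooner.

-3

The binding path is K→F→M→N→C = 4+3+5+5+1 = 18; finish at 18 weeks.
K lies on that path, so at 1 week the path becomes 15 weeks.
No other chain overtakes it, so the finish is 15 weeks.
Change in finish: 15 − 18 = -3 weeks.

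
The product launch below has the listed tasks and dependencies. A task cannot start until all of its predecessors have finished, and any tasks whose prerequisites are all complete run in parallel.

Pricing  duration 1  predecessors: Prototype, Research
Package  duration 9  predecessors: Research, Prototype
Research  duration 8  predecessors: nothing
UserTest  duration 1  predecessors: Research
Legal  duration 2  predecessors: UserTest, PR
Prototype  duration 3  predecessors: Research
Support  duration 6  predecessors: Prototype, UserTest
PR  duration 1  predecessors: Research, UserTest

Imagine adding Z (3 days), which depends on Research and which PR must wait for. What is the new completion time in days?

Originally the schedule takes 20 days.
With Z inserted, PR now waits for max(Research, UserTest, Z).
New critical path: Research→Prototype→Package = 8+3+9 = 20 ⇒ 20 days.

20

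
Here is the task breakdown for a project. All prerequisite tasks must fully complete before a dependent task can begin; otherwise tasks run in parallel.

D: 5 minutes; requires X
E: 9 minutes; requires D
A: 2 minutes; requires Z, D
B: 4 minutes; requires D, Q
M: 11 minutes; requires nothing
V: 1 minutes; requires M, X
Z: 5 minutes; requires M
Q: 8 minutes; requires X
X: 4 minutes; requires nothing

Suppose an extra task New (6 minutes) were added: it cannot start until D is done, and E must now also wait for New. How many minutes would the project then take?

Originally the project takes 18 minutes.
With New inserted, E now waits for max(D, New).
New critical path: X→D→New→E = 4+5+6+9 = 24 ⇒ 24 minutes.

24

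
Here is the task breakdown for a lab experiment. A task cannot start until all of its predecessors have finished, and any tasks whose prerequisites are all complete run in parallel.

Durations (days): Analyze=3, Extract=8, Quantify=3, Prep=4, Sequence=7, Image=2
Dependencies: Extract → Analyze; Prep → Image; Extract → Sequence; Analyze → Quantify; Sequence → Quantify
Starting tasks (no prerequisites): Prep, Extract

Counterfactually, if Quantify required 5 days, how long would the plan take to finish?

Critical path before the change: Extract→Sequence→Quantify = 8+7+3 = 18 giving 18 days.
Quantify lies on that path, so at 5 days the path becomes 20 days.
That remains the longest chain; total 20 days.

20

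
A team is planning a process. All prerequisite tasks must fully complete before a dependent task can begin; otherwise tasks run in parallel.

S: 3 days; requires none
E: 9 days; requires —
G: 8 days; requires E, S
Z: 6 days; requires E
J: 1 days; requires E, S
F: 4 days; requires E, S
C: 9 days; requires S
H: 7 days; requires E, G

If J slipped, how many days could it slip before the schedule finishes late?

E→G→H = 9+8+7 = 24 sets the makespan at 24 days.
The longest chain containing J totals 10 days.
Slack of J = 23 − 9 = 14 days.

14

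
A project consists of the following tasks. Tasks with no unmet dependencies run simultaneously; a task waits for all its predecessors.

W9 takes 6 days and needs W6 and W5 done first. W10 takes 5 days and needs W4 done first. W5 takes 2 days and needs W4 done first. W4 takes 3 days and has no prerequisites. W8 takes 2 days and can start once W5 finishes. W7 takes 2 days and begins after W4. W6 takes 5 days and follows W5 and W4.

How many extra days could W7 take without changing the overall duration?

11

W4→W5→W6→W9 = 3+2+5+6 = 16 sets the makespan at 16 days.
The longest chain containing W7 totals 5 days.
Float = 16 − 5 = 11.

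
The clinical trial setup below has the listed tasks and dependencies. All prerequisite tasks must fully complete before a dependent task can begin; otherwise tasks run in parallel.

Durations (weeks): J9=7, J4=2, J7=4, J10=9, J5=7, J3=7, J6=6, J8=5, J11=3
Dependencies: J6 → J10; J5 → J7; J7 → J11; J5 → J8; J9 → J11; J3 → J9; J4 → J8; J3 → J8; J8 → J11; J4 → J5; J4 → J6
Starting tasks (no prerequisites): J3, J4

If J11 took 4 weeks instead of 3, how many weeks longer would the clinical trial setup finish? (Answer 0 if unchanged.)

Critical path before the change: J3→J9→J11 = 7+7+3 = 17 giving 17 weeks.
Since J11 is critical, the +1 change carries straight to that chain (now 18 weeks).
That remains the longest chain; total 18 weeks.
Change in finish: 18 − 17 = +1 weeks.

1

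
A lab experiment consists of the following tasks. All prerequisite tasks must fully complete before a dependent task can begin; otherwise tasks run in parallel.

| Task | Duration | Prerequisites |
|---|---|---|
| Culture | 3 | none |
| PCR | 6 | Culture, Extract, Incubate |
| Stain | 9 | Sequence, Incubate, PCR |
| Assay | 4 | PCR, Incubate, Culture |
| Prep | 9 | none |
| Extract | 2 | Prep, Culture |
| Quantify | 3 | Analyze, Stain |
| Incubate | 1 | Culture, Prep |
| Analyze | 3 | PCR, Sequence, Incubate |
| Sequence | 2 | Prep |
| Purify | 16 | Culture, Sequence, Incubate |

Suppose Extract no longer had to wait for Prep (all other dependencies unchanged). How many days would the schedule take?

28

With the dependency in place, Prep→Extract→PCR→Stain→Quantify = 9+2+6+9+3 = 29 sets the finish at 29 days.
Without Prep→Extract, Extract's earliest start moves from 9 to 3.
The longest chain is now Prep→Incubate→PCR→Stain→Quantify = 9+1+6+9+3 = 28, so the schedule takes 28 days.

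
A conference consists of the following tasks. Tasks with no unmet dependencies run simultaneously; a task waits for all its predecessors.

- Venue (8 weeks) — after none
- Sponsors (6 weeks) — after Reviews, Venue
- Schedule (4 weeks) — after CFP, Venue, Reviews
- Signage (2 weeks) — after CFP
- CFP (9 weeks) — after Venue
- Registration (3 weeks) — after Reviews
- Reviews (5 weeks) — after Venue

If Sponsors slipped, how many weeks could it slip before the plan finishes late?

2

The longest chain is Venue→CFP→Schedule = 8+9+4 = 21; overall finish 21 weeks.
The longest chain containing Sponsors totals 19 weeks.
So Sponsors can slip 21 − 19 = 2 weeks.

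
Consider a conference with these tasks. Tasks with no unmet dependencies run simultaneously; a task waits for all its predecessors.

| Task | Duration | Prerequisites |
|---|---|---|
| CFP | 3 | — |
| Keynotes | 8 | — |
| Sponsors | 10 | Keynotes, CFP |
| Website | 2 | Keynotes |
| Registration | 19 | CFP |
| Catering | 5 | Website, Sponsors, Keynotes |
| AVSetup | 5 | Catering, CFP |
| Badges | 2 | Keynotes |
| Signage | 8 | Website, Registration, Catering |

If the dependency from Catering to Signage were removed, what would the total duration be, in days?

With the dependency in place, Keynotes→Sponsors→Catering→Signage = 8+10+5+8 = 31 sets the finish at 31 days.
Without Catering→Signage, Signage's earliest start moves from 23 to 22.
After: CFP→Registration→Signage = 3+19+8 = 30 → 30 days.

30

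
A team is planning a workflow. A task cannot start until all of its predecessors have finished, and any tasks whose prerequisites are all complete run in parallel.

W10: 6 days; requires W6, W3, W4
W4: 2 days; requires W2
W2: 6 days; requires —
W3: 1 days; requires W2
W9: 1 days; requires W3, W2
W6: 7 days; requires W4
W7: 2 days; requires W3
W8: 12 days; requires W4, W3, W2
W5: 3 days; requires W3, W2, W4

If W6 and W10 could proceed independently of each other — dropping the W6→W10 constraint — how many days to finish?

20

Before: longest chain W2→W4→W6→W10 = 6+2+7+6 = 21, finish 21.
Without W6→W10, W10's earliest start moves from 15 to 8.
New critical path: W2→W4→W8 = 6+2+12 = 20 ⇒ 20 days.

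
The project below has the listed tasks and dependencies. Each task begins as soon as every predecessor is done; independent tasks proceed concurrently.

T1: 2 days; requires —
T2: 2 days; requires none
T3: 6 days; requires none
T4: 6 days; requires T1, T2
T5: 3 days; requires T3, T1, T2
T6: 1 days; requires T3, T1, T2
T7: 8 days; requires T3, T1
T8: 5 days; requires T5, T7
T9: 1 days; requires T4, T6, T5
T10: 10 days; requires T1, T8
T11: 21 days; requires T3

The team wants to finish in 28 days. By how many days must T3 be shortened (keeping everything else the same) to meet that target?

1

Current finish: 29 days; target: 28.
T3 is on every critical path, so each day cut from T3 cuts the finish by one (this holds down to a finish of 25).
Need 29 − 28 = 1 day off T3 → T3 becomes 5 days, finish becomes 28.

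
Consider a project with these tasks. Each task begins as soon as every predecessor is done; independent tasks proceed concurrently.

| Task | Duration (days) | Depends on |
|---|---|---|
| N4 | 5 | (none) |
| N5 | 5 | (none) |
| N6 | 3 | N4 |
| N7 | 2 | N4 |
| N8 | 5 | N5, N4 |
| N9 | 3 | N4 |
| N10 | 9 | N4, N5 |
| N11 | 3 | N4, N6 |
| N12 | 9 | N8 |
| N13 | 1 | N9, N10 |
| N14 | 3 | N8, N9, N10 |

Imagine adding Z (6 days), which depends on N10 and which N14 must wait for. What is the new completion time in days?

Originally the plan takes 19 days.
With Z inserted, N14 now waits for max(N8, N9, N10, Z).
New critical path: N4→N10→Z→N14 = 5+9+6+3 = 23 ⇒ 23 days.

23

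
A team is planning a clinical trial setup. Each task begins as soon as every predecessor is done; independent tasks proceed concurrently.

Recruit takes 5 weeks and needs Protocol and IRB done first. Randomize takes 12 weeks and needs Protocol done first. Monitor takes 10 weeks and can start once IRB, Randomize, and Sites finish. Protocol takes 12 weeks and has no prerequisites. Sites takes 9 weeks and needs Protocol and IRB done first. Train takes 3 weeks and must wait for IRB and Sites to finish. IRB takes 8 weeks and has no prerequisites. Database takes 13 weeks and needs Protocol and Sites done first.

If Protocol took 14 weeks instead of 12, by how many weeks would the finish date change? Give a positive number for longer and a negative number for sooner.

Critical path before the change: Protocol→Sites→Database = 12+9+13 = 34 giving 34 weeks.
Since Protocol is critical, the +2 change carries straight to that chain (now 36 weeks).
That remains the longest chain; total 36 weeks.
Change in finish: 36 − 34 = +2 weeks.

2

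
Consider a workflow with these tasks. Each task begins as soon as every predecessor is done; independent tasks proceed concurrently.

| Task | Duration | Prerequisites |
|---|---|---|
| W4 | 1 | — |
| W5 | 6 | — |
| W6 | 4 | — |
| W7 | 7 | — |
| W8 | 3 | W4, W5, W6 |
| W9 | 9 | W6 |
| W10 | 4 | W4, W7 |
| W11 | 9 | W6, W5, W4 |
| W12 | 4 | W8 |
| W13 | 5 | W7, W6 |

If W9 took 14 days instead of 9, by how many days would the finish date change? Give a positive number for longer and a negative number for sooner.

3

Baseline: W5→W11 = 6+9 = 15 → 15 days.
The longest path through W9 is only 13 days, so W9 has float 2.
The binding chain switches to W6→W9 = 4+14 = 18; finish 18 days.
Change in finish: 18 − 15 = +3 days.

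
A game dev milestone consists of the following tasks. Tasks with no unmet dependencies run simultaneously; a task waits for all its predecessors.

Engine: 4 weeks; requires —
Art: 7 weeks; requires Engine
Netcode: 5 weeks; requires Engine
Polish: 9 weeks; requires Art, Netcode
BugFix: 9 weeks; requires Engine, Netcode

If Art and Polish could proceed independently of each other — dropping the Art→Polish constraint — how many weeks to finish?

18

With the dependency in place, Engine→Art→Polish = 4+7+9 = 20 sets the finish at 20 weeks.
Without Art→Polish, Polish's earliest start moves from 11 to 9.
New critical path: Engine→Netcode→Polish = 4+5+9 = 18 ⇒ 18 weeks.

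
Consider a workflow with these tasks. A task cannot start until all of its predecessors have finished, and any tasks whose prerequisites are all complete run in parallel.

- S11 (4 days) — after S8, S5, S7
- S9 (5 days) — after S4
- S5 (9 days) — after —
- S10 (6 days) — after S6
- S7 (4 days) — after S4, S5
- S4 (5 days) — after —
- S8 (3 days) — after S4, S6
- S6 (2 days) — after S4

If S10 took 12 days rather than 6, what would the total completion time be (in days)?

As given, the longest chain is S5→S7→S11 = 9+4+4 = 17, so the finish is 17 days.
S10 has 4 days of float (longest path through it is 13).
The binding chain switches to S4→S6→S10 = 5+2+12 = 19; finish 19 days.

19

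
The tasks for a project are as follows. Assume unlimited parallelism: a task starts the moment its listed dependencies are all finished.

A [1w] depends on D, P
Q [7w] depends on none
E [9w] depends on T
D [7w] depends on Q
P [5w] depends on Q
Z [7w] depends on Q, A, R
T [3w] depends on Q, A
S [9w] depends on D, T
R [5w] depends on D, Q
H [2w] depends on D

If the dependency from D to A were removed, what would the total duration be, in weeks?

26

Before: longest chain Q→D→A→T→E = 7+7+1+3+9 = 27, finish 27.
Without D→A, A's earliest start moves from 14 to 12.
After: Q→D→R→Z = 7+7+5+7 = 26 → 26 weeks.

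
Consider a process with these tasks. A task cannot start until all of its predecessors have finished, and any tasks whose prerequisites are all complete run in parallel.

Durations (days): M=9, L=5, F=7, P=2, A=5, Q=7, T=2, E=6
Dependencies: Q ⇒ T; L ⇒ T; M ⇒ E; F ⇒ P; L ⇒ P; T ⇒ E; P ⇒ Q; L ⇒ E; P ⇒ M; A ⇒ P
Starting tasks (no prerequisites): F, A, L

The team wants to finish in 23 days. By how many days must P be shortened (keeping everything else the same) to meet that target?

1

Current finish: 24 days; target: 23.
P is on every critical path, so each day cut from P cuts the finish by one (this holds down to a finish of 23).
Need 24 − 23 = 1 day off P → P becomes 1 day, finish becomes 23.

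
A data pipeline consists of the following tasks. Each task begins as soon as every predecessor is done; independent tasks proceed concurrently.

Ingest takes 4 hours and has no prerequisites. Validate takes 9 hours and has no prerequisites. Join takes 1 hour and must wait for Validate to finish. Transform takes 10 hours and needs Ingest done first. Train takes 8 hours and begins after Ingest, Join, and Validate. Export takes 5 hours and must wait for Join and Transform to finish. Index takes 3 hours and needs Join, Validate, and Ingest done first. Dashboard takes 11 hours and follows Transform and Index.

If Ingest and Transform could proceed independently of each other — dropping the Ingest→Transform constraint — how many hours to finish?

24

With the dependency in place, Ingest→Transform→Dashboard = 4+10+11 = 25 sets the finish at 25 hours.
Without Ingest→Transform, Transform's earliest start moves from 4 to 0.
The longest chain is now Validate→Join→Index→Dashboard = 9+1+3+11 = 24, so the plan takes 24 hours.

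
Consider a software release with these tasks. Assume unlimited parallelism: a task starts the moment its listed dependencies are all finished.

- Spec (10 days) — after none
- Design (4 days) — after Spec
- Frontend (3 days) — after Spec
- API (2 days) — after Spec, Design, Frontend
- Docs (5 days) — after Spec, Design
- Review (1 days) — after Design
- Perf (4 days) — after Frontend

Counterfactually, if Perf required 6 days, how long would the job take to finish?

The binding path is Spec→Design→Docs = 10+4+5 = 19; finish at 19 days.
Perf has 2 days of float (longest path through it is 17).
No other chain overtakes it, so the finish is 19 days.

19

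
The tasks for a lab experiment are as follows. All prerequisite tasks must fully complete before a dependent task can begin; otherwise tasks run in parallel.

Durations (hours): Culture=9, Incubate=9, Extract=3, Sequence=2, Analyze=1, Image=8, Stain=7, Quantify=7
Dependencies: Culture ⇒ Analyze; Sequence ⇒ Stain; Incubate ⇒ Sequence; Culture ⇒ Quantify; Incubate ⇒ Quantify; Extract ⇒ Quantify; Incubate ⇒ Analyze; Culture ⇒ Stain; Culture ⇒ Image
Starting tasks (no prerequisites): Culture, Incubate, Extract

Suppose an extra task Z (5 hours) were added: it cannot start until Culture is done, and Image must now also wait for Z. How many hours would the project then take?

22

Originally the project takes 18 hours.
With Z inserted, Image now waits for max(Culture, Z).
New critical path: Culture→Z→Image = 9+5+8 = 22 ⇒ 22 hours.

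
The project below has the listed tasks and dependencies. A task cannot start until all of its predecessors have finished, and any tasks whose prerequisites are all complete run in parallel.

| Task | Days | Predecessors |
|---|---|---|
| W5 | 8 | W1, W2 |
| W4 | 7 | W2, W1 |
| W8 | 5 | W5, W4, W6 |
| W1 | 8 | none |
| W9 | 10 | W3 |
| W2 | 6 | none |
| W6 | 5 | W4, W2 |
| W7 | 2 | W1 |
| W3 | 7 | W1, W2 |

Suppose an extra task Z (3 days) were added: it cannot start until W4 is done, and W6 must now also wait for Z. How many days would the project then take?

Originally the project takes 25 days.
With Z inserted, W6 now waits for max(W4, W2, Z).
New critical path: W1→W4→Z→W6→W8 = 8+7+3+5+5 = 28 ⇒ 28 days.

28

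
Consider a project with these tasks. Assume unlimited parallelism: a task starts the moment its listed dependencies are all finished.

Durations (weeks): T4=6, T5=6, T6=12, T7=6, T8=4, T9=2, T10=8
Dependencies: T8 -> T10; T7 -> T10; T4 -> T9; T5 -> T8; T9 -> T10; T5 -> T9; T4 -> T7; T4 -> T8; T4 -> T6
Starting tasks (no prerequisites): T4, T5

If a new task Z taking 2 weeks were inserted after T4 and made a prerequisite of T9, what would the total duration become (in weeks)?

20

Originally the plan takes 20 weeks.
With Z inserted, T9 now waits for max(T5, T4, Z).
New critical path: T4→T7→T10 = 6+6+8 = 20 ⇒ 20 weeks.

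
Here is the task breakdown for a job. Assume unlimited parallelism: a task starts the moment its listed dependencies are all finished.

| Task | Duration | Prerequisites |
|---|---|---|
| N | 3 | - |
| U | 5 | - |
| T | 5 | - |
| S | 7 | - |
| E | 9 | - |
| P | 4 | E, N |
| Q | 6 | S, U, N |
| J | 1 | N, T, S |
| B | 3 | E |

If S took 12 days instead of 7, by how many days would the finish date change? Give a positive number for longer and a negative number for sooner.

Baseline: S→Q = 7+6 = 13 → 13 days.
Since S is critical, the +5 change carries straight to that chain (now 18 days).
The critical path is still S→Q; finish is now 18 days.
Change in finish: 18 − 13 = +5 days.

5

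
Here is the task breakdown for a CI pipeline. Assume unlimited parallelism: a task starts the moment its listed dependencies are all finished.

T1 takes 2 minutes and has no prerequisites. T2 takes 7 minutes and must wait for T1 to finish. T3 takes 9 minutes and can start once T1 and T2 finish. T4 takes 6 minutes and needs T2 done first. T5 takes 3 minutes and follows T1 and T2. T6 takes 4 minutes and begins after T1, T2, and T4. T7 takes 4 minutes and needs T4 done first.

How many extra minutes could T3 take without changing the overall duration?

1

The longest chain is T1→T2→T4→T6 = 2+7+6+4 = 19; overall finish 19 minutes.
Longest path through T3: 18 minutes (earliest finish 18, latest finish 19).
Slack of T3 = 10 − 9 = 1 minute.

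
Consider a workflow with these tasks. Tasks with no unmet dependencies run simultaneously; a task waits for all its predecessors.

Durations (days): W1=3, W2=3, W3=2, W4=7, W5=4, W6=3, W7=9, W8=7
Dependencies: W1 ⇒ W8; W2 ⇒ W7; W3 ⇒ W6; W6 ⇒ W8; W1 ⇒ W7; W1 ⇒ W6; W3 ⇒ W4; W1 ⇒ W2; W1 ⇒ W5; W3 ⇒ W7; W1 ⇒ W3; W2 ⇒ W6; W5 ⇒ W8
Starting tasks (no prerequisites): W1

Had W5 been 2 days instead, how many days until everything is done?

16

Baseline: W1→W2→W6→W8 = 3+3+3+7 = 16 → 16 days.
The longest path through W5 is only 14 days, so W5 has float 2.
The critical path is still W1→W2→W6→W8; finish is now 16 days.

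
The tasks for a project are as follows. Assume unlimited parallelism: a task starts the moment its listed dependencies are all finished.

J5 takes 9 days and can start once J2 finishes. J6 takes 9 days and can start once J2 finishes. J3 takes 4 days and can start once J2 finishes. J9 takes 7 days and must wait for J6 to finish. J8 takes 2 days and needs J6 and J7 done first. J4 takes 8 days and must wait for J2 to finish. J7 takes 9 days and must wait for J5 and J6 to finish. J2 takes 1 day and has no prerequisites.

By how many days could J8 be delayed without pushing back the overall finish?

J2→J5→J7→J8 = 1+9+9+2 = 21 sets the makespan at 21 days.
J8 finishes as early as 21 and must finish by 21.
So J8 can slip 21 − 21 = 0 days.

0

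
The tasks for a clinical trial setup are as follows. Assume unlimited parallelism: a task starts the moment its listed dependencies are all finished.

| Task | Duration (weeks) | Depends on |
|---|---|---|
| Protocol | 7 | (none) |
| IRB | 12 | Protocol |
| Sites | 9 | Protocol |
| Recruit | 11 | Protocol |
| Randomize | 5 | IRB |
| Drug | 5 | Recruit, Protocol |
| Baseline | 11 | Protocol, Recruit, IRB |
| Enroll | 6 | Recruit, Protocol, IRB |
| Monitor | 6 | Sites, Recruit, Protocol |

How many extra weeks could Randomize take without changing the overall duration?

6

Protocol→IRB→Baseline = 7+12+11 = 30 sets the makespan at 30 weeks.
The longest chain containing Randomize totals 24 weeks.
So Randomize can slip 30 − 24 = 6 weeks.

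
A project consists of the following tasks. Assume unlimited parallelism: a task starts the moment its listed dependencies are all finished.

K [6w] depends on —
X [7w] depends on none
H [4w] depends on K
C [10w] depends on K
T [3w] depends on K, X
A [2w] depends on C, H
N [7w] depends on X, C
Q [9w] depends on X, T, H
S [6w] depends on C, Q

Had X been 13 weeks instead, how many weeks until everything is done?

31

The binding path is X→T→Q→S = 7+3+9+6 = 25; finish at 25 weeks.
X is on the critical path; changing it to 13 makes that path 31 weeks.
No other chain overtakes it, so the finish is 31 weeks.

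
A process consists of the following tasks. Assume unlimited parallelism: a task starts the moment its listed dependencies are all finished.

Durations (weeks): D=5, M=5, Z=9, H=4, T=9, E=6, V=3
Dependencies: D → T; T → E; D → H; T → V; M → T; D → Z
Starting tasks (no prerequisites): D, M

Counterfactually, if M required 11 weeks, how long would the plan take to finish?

26

Critical path before the change: M→T→E = 5+9+6 = 20 giving 20 weeks.
M lies on that path, so at 11 weeks the path becomes 26 weeks.
No other chain overtakes it, so the finish is 26 weeks.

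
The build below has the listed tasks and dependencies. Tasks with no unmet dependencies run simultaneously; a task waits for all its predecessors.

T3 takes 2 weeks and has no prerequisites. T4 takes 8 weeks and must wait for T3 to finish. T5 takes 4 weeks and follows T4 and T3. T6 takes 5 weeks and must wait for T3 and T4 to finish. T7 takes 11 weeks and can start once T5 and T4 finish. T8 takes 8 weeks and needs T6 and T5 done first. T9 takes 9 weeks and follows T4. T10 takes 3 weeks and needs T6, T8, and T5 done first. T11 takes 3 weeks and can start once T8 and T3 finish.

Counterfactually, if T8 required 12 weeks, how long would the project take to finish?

As given, the longest chain is T3→T4→T6→T8→T10 = 2+8+5+8+3 = 26, so the finish is 26 weeks.
T8 lies on that path, so at 12 weeks the path becomes 30 weeks.
The critical path is still T3→T4→T6→T8→T10; finish is now 30 weeks.

30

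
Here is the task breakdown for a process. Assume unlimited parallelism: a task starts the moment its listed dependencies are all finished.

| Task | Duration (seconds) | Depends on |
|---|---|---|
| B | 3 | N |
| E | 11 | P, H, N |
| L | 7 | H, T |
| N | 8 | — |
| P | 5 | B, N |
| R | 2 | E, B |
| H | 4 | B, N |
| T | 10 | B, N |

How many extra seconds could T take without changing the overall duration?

The longest chain is N→B→P→E→R = 8+3+5+11+2 = 29; overall finish 29 seconds.
The longest chain containing T totals 28 seconds.
So T can slip 22 − 21 = 1 second.

1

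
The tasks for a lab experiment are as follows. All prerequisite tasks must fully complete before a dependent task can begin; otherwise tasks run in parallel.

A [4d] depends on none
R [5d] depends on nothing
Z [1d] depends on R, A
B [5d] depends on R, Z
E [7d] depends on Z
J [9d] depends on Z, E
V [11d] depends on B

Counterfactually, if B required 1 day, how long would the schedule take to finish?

22

Baseline: R→Z→B→V = 5+1+5+11 = 22 → 22 days.
B lies on that path, so at 1 day the path becomes 18 days.
New critical path: R→Z→E→J = 5+1+7+9 = 22 ⇒ 22 days.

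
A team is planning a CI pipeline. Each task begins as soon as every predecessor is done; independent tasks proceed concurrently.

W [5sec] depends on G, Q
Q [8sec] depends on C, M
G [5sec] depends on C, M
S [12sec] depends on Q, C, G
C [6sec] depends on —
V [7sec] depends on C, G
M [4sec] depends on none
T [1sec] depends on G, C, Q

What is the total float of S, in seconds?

The longest chain is C→Q→S = 6+8+12 = 26; overall finish 26 seconds.
Longest path through S: 26 seconds (earliest finish 26, latest finish 26).
Float = 26 − 26 = 0.

0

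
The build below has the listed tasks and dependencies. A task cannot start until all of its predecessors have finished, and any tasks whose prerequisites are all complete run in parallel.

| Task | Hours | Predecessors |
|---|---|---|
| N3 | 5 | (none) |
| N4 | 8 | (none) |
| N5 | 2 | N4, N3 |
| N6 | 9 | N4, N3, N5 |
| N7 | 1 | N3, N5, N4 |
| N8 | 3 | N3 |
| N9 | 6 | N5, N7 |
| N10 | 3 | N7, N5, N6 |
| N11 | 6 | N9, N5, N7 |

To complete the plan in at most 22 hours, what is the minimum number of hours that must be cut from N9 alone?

1

Current finish: 23 hours; target: 22.
N9 is on every critical path, so each hour cut from N9 cuts the finish by one (this holds down to a finish of 22).
Need 23 − 22 = 1 hour off N9 → N9 becomes 5 hours, finish becomes 22.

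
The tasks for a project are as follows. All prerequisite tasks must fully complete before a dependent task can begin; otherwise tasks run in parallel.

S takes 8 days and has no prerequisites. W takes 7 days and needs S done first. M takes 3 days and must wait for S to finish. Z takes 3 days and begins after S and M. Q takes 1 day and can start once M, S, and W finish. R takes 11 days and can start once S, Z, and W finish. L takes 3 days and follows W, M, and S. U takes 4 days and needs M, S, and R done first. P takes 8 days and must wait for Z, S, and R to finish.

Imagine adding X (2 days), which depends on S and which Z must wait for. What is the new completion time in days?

34

Originally the plan takes 34 days.
With X inserted, Z now waits for max(S, M, X).
New critical path: S→W→R→P = 8+7+11+8 = 34 ⇒ 34 days.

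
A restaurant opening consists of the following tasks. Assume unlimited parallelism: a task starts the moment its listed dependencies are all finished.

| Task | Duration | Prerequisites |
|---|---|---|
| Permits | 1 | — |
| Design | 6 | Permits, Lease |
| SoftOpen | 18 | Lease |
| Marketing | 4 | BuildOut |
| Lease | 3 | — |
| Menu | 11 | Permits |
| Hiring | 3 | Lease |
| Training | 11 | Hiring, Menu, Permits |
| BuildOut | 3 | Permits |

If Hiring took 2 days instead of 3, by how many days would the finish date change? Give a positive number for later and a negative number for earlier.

0

Baseline: Permits→Menu→Training = 1+11+11 = 23 → 23 days.
Hiring is off the critical path — its longest chain is 17 days, giving 6 of slack.
That remains the longest chain; total 23 days.
Change in finish: 23 − 23 = +0 days.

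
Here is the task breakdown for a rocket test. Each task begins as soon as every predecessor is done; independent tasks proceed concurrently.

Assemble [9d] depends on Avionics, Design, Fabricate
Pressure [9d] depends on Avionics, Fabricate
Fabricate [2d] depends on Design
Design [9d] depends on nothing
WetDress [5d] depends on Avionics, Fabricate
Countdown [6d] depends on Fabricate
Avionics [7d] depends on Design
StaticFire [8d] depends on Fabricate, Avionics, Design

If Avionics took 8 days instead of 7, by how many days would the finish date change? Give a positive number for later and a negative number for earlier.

The binding path is Design→Avionics→Assemble = 9+7+9 = 25; finish at 25 days.
Avionics is on the critical path; changing it to 8 makes that path 26 days.
That remains the longest chain; total 26 days.
Change in finish: 26 − 25 = +1 days.

1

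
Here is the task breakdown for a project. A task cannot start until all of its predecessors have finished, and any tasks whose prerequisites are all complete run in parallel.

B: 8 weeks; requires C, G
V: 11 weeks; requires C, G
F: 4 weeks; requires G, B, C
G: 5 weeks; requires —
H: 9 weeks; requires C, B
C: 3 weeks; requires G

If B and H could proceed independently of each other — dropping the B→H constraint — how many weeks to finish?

Before: longest chain G→C→B→H = 5+3+8+9 = 25, finish 25.
Without B→H, H's earliest start moves from 16 to 8.
New critical path: G→C→B→F = 5+3+8+4 = 20 ⇒ 20 weeks.

20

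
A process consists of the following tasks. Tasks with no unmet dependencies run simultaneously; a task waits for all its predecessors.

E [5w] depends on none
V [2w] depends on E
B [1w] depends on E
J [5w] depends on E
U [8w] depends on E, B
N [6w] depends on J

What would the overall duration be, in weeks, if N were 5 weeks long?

Baseline: E→J→N = 5+5+6 = 16 → 16 weeks.
N is on the critical path; changing it to 5 makes that path 15 weeks.
That remains the longest chain; total 15 weeks.

15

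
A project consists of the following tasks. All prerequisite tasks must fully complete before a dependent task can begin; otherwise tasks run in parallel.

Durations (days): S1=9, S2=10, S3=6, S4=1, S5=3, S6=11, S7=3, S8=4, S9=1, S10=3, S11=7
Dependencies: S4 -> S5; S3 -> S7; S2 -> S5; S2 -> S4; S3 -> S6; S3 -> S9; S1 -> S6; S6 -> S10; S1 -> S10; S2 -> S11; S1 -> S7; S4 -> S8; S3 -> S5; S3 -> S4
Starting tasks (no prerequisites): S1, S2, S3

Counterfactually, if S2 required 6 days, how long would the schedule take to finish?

23

Critical path before the change: S1→S6→S10 = 9+11+3 = 23 giving 23 days.
The longest path through S2 is only 17 days, so S2 has float 6.
The critical path is still S1→S6→S10; finish is now 23 days.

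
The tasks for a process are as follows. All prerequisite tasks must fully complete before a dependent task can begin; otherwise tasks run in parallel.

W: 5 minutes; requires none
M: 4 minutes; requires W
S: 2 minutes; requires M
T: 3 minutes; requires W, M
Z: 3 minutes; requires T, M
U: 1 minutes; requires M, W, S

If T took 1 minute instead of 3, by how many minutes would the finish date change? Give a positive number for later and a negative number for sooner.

Critical path before the change: W→M→T→Z = 5+4+3+3 = 15 giving 15 minutes.
Since T is critical, the -2 change carries straight to that chain (now 13 minutes).
That remains the longest chain; total 13 minutes.
Change in finish: 13 − 15 = -2 minutes.

-2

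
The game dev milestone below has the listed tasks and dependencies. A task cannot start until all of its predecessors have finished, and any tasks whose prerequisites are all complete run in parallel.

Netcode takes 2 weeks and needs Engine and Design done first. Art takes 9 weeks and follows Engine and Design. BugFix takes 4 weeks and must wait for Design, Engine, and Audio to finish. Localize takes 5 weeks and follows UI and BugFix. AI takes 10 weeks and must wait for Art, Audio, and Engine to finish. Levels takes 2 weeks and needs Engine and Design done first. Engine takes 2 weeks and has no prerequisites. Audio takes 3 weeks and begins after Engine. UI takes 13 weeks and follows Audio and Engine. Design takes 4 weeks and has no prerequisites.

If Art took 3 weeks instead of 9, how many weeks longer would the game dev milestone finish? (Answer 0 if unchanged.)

Critical path before the change: Design→Art→AI = 4+9+10 = 23 giving 23 weeks.
Art lies on that path, so at 3 weeks the path becomes 17 weeks.
The binding chain switches to Engine→Audio→UI→Localize = 2+3+13+5 = 23; finish 23 weeks.
Change in finish: 23 − 23 = +0 weeks.

0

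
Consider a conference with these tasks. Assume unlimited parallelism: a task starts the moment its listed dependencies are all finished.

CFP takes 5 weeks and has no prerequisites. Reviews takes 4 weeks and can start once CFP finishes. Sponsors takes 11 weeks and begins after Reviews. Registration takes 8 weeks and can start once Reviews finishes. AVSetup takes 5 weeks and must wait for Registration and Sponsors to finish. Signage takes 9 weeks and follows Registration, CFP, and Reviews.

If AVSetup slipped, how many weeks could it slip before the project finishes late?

Critical path: CFP→Reviews→Registration→Signage = 5+4+8+9 = 26, so the finish is 26 weeks.
AVSetup finishes as early as 25 and must finish by 26.
So AVSetup can slip 26 − 25 = 1 week.

1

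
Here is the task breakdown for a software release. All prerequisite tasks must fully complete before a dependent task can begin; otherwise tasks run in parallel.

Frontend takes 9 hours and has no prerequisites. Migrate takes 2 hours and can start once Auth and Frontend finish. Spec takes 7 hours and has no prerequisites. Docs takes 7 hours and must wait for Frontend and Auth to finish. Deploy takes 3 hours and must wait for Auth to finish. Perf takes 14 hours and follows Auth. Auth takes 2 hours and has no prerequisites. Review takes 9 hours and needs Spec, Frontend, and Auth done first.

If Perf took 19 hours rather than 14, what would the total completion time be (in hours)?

21

Baseline: Frontend→Review = 9+9 = 18 → 18 hours.
Perf is off the critical path — its longest chain is 16 hours, giving 2 of slack.
The binding chain switches to Auth→Perf = 2+19 = 21; finish 21 hours.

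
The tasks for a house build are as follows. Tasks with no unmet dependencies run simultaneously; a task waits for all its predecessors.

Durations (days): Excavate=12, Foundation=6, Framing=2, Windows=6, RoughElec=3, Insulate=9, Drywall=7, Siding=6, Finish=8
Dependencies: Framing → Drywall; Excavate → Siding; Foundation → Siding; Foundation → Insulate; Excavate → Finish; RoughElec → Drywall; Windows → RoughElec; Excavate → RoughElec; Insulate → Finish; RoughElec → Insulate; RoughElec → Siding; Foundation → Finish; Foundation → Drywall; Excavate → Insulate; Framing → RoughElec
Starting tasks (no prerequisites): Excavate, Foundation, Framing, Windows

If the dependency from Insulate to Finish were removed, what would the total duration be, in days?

Before: longest chain Excavate→RoughElec→Insulate→Finish = 12+3+9+8 = 32, finish 32.
Without Insulate→Finish, Finish's earliest start moves from 24 to 12.
New critical path: Excavate→RoughElec→Insulate = 12+3+9 = 24 ⇒ 24 days.

24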